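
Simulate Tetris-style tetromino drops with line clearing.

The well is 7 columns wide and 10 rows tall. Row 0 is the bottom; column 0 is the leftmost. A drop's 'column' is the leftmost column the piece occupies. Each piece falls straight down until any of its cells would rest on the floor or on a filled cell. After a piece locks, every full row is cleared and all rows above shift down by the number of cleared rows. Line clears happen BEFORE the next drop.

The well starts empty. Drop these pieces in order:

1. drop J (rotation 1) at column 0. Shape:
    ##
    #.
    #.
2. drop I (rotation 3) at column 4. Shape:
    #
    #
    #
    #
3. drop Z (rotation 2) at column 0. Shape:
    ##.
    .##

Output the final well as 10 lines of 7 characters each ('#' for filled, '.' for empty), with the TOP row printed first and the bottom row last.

Drop 1: J rot1 at col 0 lands with bottom-row=0; cleared 0 line(s) (total 0); column heights now [3 3 0 0 0 0 0], max=3
Drop 2: I rot3 at col 4 lands with bottom-row=0; cleared 0 line(s) (total 0); column heights now [3 3 0 0 4 0 0], max=4
Drop 3: Z rot2 at col 0 lands with bottom-row=3; cleared 0 line(s) (total 0); column heights now [5 5 4 0 4 0 0], max=5

Answer: .......
.......
.......
.......
.......
##.....
.##.#..
##..#..
#...#..
#...#..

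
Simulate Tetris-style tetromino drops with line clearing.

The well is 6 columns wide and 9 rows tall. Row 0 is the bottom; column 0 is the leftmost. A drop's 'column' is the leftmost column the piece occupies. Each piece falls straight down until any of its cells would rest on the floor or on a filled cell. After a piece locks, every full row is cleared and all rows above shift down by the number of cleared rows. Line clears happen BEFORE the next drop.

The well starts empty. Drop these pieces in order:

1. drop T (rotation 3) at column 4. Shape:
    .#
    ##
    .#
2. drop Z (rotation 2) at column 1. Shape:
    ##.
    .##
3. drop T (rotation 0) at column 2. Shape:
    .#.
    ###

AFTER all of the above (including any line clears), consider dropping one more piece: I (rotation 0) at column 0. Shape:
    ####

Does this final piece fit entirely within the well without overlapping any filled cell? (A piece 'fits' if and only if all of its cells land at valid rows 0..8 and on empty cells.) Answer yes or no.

Answer: yes

Derivation:
Drop 1: T rot3 at col 4 lands with bottom-row=0; cleared 0 line(s) (total 0); column heights now [0 0 0 0 2 3], max=3
Drop 2: Z rot2 at col 1 lands with bottom-row=0; cleared 0 line(s) (total 0); column heights now [0 2 2 1 2 3], max=3
Drop 3: T rot0 at col 2 lands with bottom-row=2; cleared 0 line(s) (total 0); column heights now [0 2 3 4 3 3], max=4
Test piece I rot0 at col 0 (width 4): heights before test = [0 2 3 4 3 3]; fits = True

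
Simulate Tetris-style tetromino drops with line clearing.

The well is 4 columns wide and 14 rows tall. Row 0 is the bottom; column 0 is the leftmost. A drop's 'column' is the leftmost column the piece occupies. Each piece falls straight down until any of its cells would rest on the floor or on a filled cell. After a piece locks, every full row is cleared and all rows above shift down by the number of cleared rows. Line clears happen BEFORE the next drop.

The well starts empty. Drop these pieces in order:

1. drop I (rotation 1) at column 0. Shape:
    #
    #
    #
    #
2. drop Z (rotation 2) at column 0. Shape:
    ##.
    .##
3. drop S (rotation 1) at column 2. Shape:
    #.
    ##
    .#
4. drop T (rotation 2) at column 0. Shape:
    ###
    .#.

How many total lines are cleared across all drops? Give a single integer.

Drop 1: I rot1 at col 0 lands with bottom-row=0; cleared 0 line(s) (total 0); column heights now [4 0 0 0], max=4
Drop 2: Z rot2 at col 0 lands with bottom-row=3; cleared 0 line(s) (total 0); column heights now [5 5 4 0], max=5
Drop 3: S rot1 at col 2 lands with bottom-row=3; cleared 2 line(s) (total 2); column heights now [3 0 4 0], max=4
Drop 4: T rot2 at col 0 lands with bottom-row=3; cleared 0 line(s) (total 2); column heights now [5 5 5 0], max=5

Answer: 2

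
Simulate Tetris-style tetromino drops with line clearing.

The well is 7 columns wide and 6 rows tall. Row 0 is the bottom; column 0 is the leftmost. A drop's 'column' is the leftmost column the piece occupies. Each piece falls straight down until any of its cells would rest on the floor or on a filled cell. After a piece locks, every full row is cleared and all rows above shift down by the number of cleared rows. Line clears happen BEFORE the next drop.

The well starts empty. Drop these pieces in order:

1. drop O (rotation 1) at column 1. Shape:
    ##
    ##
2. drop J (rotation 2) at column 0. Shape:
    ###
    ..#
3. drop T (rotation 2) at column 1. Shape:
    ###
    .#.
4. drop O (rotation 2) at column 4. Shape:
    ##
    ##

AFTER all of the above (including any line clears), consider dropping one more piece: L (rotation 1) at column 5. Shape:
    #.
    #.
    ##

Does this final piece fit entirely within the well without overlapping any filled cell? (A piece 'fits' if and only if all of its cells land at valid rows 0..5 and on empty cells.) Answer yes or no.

Drop 1: O rot1 at col 1 lands with bottom-row=0; cleared 0 line(s) (total 0); column heights now [0 2 2 0 0 0 0], max=2
Drop 2: J rot2 at col 0 lands with bottom-row=2; cleared 0 line(s) (total 0); column heights now [4 4 4 0 0 0 0], max=4
Drop 3: T rot2 at col 1 lands with bottom-row=4; cleared 0 line(s) (total 0); column heights now [4 6 6 6 0 0 0], max=6
Drop 4: O rot2 at col 4 lands with bottom-row=0; cleared 0 line(s) (total 0); column heights now [4 6 6 6 2 2 0], max=6
Test piece L rot1 at col 5 (width 2): heights before test = [4 6 6 6 2 2 0]; fits = True

Answer: yes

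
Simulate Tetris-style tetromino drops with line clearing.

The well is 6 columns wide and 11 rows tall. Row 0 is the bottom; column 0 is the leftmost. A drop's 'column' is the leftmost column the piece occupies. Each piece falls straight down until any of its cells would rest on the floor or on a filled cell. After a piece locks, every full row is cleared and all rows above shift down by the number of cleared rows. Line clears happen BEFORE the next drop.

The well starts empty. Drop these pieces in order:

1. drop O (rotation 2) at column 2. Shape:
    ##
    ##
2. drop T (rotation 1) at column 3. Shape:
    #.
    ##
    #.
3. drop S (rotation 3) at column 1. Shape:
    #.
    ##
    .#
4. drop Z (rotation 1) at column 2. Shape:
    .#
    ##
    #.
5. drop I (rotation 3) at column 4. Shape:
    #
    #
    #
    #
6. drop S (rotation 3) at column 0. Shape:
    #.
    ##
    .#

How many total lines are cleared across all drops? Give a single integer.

Answer: 0

Derivation:
Drop 1: O rot2 at col 2 lands with bottom-row=0; cleared 0 line(s) (total 0); column heights now [0 0 2 2 0 0], max=2
Drop 2: T rot1 at col 3 lands with bottom-row=2; cleared 0 line(s) (total 0); column heights now [0 0 2 5 4 0], max=5
Drop 3: S rot3 at col 1 lands with bottom-row=2; cleared 0 line(s) (total 0); column heights now [0 5 4 5 4 0], max=5
Drop 4: Z rot1 at col 2 lands with bottom-row=4; cleared 0 line(s) (total 0); column heights now [0 5 6 7 4 0], max=7
Drop 5: I rot3 at col 4 lands with bottom-row=4; cleared 0 line(s) (total 0); column heights now [0 5 6 7 8 0], max=8
Drop 6: S rot3 at col 0 lands with bottom-row=5; cleared 0 line(s) (total 0); column heights now [8 7 6 7 8 0], max=8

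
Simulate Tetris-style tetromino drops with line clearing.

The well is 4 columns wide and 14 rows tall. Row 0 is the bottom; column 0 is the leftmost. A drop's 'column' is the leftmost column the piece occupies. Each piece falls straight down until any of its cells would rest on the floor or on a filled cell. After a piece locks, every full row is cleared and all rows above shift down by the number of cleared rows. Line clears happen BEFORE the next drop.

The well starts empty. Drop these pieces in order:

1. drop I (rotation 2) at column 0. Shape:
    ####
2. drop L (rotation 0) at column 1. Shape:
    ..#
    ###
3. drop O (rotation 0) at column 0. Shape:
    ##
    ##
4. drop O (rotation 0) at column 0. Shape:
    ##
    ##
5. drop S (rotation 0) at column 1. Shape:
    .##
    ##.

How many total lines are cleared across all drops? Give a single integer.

Answer: 1

Derivation:
Drop 1: I rot2 at col 0 lands with bottom-row=0; cleared 1 line(s) (total 1); column heights now [0 0 0 0], max=0
Drop 2: L rot0 at col 1 lands with bottom-row=0; cleared 0 line(s) (total 1); column heights now [0 1 1 2], max=2
Drop 3: O rot0 at col 0 lands with bottom-row=1; cleared 0 line(s) (total 1); column heights now [3 3 1 2], max=3
Drop 4: O rot0 at col 0 lands with bottom-row=3; cleared 0 line(s) (total 1); column heights now [5 5 1 2], max=5
Drop 5: S rot0 at col 1 lands with bottom-row=5; cleared 0 line(s) (total 1); column heights now [5 6 7 7], max=7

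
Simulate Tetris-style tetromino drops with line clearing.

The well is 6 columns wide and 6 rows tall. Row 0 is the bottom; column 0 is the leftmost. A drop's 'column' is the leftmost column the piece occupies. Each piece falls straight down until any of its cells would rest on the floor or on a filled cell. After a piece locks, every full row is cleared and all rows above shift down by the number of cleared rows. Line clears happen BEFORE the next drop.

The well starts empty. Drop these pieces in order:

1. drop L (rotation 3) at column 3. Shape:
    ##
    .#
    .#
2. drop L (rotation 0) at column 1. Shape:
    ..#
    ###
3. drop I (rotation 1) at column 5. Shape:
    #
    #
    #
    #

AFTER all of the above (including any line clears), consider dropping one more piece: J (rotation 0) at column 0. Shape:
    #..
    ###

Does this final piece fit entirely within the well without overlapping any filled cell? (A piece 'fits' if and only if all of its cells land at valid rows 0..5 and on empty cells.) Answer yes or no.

Answer: yes

Derivation:
Drop 1: L rot3 at col 3 lands with bottom-row=0; cleared 0 line(s) (total 0); column heights now [0 0 0 3 3 0], max=3
Drop 2: L rot0 at col 1 lands with bottom-row=3; cleared 0 line(s) (total 0); column heights now [0 4 4 5 3 0], max=5
Drop 3: I rot1 at col 5 lands with bottom-row=0; cleared 0 line(s) (total 0); column heights now [0 4 4 5 3 4], max=5
Test piece J rot0 at col 0 (width 3): heights before test = [0 4 4 5 3 4]; fits = True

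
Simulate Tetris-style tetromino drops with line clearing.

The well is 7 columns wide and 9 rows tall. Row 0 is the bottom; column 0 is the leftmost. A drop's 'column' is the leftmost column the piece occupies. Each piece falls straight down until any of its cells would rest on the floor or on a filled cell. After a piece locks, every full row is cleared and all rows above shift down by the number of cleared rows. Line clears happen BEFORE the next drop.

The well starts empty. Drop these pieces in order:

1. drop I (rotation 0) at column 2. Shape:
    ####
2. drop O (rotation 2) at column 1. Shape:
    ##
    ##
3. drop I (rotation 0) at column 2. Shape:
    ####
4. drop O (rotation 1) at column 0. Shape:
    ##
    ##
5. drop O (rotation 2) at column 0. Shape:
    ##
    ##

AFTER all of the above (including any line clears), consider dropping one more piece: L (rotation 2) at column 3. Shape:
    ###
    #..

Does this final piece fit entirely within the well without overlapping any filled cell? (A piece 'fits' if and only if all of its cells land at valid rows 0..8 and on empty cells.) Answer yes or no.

Answer: yes

Derivation:
Drop 1: I rot0 at col 2 lands with bottom-row=0; cleared 0 line(s) (total 0); column heights now [0 0 1 1 1 1 0], max=1
Drop 2: O rot2 at col 1 lands with bottom-row=1; cleared 0 line(s) (total 0); column heights now [0 3 3 1 1 1 0], max=3
Drop 3: I rot0 at col 2 lands with bottom-row=3; cleared 0 line(s) (total 0); column heights now [0 3 4 4 4 4 0], max=4
Drop 4: O rot1 at col 0 lands with bottom-row=3; cleared 0 line(s) (total 0); column heights now [5 5 4 4 4 4 0], max=5
Drop 5: O rot2 at col 0 lands with bottom-row=5; cleared 0 line(s) (total 0); column heights now [7 7 4 4 4 4 0], max=7
Test piece L rot2 at col 3 (width 3): heights before test = [7 7 4 4 4 4 0]; fits = True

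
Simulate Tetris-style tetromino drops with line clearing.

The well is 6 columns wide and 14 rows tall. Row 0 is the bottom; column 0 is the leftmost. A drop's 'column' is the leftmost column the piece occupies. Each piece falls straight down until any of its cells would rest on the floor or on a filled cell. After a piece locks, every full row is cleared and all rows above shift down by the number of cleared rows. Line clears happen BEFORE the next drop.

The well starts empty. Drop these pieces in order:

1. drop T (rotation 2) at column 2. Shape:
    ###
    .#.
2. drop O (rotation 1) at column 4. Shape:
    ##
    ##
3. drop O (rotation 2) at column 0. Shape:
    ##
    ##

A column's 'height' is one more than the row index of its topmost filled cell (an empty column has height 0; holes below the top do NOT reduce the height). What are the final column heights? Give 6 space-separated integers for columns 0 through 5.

Drop 1: T rot2 at col 2 lands with bottom-row=0; cleared 0 line(s) (total 0); column heights now [0 0 2 2 2 0], max=2
Drop 2: O rot1 at col 4 lands with bottom-row=2; cleared 0 line(s) (total 0); column heights now [0 0 2 2 4 4], max=4
Drop 3: O rot2 at col 0 lands with bottom-row=0; cleared 0 line(s) (total 0); column heights now [2 2 2 2 4 4], max=4

Answer: 2 2 2 2 4 4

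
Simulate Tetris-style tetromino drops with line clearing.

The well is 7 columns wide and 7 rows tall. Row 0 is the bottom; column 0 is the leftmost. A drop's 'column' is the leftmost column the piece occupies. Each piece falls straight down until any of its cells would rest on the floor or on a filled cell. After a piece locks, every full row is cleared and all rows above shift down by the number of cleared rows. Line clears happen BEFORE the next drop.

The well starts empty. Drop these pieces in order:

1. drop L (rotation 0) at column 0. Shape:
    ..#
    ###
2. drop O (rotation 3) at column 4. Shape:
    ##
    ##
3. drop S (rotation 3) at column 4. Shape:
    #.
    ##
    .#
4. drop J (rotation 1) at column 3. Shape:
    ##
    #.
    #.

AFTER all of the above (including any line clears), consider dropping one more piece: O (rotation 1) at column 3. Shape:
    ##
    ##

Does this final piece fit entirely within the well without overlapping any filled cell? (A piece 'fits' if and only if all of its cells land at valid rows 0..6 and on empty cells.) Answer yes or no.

Drop 1: L rot0 at col 0 lands with bottom-row=0; cleared 0 line(s) (total 0); column heights now [1 1 2 0 0 0 0], max=2
Drop 2: O rot3 at col 4 lands with bottom-row=0; cleared 0 line(s) (total 0); column heights now [1 1 2 0 2 2 0], max=2
Drop 3: S rot3 at col 4 lands with bottom-row=2; cleared 0 line(s) (total 0); column heights now [1 1 2 0 5 4 0], max=5
Drop 4: J rot1 at col 3 lands with bottom-row=3; cleared 0 line(s) (total 0); column heights now [1 1 2 6 6 4 0], max=6
Test piece O rot1 at col 3 (width 2): heights before test = [1 1 2 6 6 4 0]; fits = False

Answer: no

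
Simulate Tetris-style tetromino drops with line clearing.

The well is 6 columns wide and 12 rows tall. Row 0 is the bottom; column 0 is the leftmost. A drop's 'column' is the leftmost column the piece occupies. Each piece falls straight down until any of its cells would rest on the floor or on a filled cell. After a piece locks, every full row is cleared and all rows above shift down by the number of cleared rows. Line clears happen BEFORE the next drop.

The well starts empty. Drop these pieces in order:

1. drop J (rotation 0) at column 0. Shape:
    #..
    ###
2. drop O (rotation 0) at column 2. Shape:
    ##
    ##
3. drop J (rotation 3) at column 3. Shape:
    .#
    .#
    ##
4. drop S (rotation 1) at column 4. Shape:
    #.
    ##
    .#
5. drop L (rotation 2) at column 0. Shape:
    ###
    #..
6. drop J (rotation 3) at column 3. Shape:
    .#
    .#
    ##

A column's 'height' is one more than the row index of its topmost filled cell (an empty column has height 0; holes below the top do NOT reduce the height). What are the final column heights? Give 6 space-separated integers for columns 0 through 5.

Answer: 4 4 4 9 11 7

Derivation:
Drop 1: J rot0 at col 0 lands with bottom-row=0; cleared 0 line(s) (total 0); column heights now [2 1 1 0 0 0], max=2
Drop 2: O rot0 at col 2 lands with bottom-row=1; cleared 0 line(s) (total 0); column heights now [2 1 3 3 0 0], max=3
Drop 3: J rot3 at col 3 lands with bottom-row=3; cleared 0 line(s) (total 0); column heights now [2 1 3 4 6 0], max=6
Drop 4: S rot1 at col 4 lands with bottom-row=5; cleared 0 line(s) (total 0); column heights now [2 1 3 4 8 7], max=8
Drop 5: L rot2 at col 0 lands with bottom-row=2; cleared 0 line(s) (total 0); column heights now [4 4 4 4 8 7], max=8
Drop 6: J rot3 at col 3 lands with bottom-row=8; cleared 0 line(s) (total 0); column heights now [4 4 4 9 11 7], max=11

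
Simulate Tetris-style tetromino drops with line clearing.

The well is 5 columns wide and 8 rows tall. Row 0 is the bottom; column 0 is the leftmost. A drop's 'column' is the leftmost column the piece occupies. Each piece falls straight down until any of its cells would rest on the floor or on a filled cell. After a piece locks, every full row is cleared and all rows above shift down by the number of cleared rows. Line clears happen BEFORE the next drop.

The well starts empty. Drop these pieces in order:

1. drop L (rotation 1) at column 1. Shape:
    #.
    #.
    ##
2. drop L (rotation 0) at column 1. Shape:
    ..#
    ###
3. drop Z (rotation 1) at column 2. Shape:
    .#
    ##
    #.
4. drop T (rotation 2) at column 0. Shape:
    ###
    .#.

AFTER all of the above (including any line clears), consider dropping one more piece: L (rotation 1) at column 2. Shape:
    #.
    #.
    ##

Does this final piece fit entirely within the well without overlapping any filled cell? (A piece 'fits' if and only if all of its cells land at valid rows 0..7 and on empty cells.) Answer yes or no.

Answer: no

Derivation:
Drop 1: L rot1 at col 1 lands with bottom-row=0; cleared 0 line(s) (total 0); column heights now [0 3 1 0 0], max=3
Drop 2: L rot0 at col 1 lands with bottom-row=3; cleared 0 line(s) (total 0); column heights now [0 4 4 5 0], max=5
Drop 3: Z rot1 at col 2 lands with bottom-row=4; cleared 0 line(s) (total 0); column heights now [0 4 6 7 0], max=7
Drop 4: T rot2 at col 0 lands with bottom-row=5; cleared 0 line(s) (total 0); column heights now [7 7 7 7 0], max=7
Test piece L rot1 at col 2 (width 2): heights before test = [7 7 7 7 0]; fits = False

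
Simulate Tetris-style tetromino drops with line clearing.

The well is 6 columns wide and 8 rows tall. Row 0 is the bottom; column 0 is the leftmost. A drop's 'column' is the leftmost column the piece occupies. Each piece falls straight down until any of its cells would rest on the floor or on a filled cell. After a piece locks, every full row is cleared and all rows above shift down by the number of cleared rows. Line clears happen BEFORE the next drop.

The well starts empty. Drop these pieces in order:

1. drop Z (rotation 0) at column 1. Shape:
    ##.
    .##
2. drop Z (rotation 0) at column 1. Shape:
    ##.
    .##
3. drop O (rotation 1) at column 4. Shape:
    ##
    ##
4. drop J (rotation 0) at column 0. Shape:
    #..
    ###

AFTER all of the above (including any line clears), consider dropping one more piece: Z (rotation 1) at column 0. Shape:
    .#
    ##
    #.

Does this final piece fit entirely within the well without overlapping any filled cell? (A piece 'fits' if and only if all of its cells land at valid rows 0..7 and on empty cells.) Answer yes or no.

Drop 1: Z rot0 at col 1 lands with bottom-row=0; cleared 0 line(s) (total 0); column heights now [0 2 2 1 0 0], max=2
Drop 2: Z rot0 at col 1 lands with bottom-row=2; cleared 0 line(s) (total 0); column heights now [0 4 4 3 0 0], max=4
Drop 3: O rot1 at col 4 lands with bottom-row=0; cleared 0 line(s) (total 0); column heights now [0 4 4 3 2 2], max=4
Drop 4: J rot0 at col 0 lands with bottom-row=4; cleared 0 line(s) (total 0); column heights now [6 5 5 3 2 2], max=6
Test piece Z rot1 at col 0 (width 2): heights before test = [6 5 5 3 2 2]; fits = False

Answer: no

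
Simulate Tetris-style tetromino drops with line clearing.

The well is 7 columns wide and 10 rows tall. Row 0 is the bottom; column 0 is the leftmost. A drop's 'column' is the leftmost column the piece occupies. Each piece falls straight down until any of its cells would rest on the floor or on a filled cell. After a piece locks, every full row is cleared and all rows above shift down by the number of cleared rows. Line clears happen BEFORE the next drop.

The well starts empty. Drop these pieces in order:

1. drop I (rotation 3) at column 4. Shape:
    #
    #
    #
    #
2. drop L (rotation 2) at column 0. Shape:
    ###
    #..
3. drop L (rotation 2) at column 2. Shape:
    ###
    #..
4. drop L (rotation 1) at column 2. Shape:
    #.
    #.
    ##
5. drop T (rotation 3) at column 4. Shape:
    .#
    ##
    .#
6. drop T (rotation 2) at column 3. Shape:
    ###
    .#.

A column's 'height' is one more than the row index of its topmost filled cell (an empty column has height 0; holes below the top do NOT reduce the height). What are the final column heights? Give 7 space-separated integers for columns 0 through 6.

Answer: 2 2 8 8 8 8 0

Derivation:
Drop 1: I rot3 at col 4 lands with bottom-row=0; cleared 0 line(s) (total 0); column heights now [0 0 0 0 4 0 0], max=4
Drop 2: L rot2 at col 0 lands with bottom-row=0; cleared 0 line(s) (total 0); column heights now [2 2 2 0 4 0 0], max=4
Drop 3: L rot2 at col 2 lands with bottom-row=3; cleared 0 line(s) (total 0); column heights now [2 2 5 5 5 0 0], max=5
Drop 4: L rot1 at col 2 lands with bottom-row=5; cleared 0 line(s) (total 0); column heights now [2 2 8 6 5 0 0], max=8
Drop 5: T rot3 at col 4 lands with bottom-row=4; cleared 0 line(s) (total 0); column heights now [2 2 8 6 6 7 0], max=8
Drop 6: T rot2 at col 3 lands with bottom-row=6; cleared 0 line(s) (total 0); column heights now [2 2 8 8 8 8 0], max=8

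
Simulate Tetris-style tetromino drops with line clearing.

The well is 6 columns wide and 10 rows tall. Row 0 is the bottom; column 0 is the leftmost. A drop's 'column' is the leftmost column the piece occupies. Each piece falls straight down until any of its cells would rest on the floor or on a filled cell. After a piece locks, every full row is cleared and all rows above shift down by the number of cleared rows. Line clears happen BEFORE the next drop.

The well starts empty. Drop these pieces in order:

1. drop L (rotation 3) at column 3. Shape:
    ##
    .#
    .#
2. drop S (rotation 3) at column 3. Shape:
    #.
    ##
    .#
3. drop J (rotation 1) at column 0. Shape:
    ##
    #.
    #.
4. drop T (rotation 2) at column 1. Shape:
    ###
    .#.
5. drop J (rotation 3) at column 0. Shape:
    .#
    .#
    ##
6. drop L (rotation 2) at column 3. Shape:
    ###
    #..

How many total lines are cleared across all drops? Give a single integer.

Drop 1: L rot3 at col 3 lands with bottom-row=0; cleared 0 line(s) (total 0); column heights now [0 0 0 3 3 0], max=3
Drop 2: S rot3 at col 3 lands with bottom-row=3; cleared 0 line(s) (total 0); column heights now [0 0 0 6 5 0], max=6
Drop 3: J rot1 at col 0 lands with bottom-row=0; cleared 0 line(s) (total 0); column heights now [3 3 0 6 5 0], max=6
Drop 4: T rot2 at col 1 lands with bottom-row=5; cleared 0 line(s) (total 0); column heights now [3 7 7 7 5 0], max=7
Drop 5: J rot3 at col 0 lands with bottom-row=7; cleared 0 line(s) (total 0); column heights now [8 10 7 7 5 0], max=10
Drop 6: L rot2 at col 3 lands with bottom-row=7; cleared 0 line(s) (total 0); column heights now [8 10 7 9 9 9], max=10

Answer: 0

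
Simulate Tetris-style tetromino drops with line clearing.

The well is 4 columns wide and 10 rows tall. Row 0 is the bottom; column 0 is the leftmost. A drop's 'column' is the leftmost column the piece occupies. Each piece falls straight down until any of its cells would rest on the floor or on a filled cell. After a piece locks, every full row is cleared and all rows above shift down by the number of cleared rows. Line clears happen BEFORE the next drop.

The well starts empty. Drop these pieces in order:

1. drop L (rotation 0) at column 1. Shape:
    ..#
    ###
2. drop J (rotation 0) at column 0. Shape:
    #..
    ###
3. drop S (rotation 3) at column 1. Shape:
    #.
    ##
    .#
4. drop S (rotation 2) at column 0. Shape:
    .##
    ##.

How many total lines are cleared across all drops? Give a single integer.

Answer: 1

Derivation:
Drop 1: L rot0 at col 1 lands with bottom-row=0; cleared 0 line(s) (total 0); column heights now [0 1 1 2], max=2
Drop 2: J rot0 at col 0 lands with bottom-row=1; cleared 1 line(s) (total 1); column heights now [2 1 1 1], max=2
Drop 3: S rot3 at col 1 lands with bottom-row=1; cleared 0 line(s) (total 1); column heights now [2 4 3 1], max=4
Drop 4: S rot2 at col 0 lands with bottom-row=4; cleared 0 line(s) (total 1); column heights now [5 6 6 1], max=6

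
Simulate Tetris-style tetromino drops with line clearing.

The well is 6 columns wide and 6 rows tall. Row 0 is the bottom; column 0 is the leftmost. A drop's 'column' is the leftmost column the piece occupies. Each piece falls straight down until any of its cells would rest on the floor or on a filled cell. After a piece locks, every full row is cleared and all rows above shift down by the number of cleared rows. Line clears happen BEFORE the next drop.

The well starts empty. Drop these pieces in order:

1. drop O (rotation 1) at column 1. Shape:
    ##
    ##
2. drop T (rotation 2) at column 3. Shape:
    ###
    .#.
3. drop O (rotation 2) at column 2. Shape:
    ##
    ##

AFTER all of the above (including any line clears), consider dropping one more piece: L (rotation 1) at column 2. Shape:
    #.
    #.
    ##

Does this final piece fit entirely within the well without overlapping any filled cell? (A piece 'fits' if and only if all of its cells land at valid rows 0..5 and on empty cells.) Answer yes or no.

Drop 1: O rot1 at col 1 lands with bottom-row=0; cleared 0 line(s) (total 0); column heights now [0 2 2 0 0 0], max=2
Drop 2: T rot2 at col 3 lands with bottom-row=0; cleared 0 line(s) (total 0); column heights now [0 2 2 2 2 2], max=2
Drop 3: O rot2 at col 2 lands with bottom-row=2; cleared 0 line(s) (total 0); column heights now [0 2 4 4 2 2], max=4
Test piece L rot1 at col 2 (width 2): heights before test = [0 2 4 4 2 2]; fits = False

Answer: no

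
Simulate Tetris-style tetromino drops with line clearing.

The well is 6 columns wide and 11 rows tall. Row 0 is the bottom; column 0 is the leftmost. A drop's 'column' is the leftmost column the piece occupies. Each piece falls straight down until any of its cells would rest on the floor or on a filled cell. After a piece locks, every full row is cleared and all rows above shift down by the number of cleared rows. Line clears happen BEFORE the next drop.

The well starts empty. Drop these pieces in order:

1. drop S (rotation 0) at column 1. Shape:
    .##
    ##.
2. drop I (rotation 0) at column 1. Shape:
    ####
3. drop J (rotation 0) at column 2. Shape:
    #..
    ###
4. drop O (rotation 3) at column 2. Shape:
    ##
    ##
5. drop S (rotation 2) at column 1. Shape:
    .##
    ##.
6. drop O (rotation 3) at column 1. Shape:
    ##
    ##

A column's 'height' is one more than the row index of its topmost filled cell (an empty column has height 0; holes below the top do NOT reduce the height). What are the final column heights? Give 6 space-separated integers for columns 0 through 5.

Drop 1: S rot0 at col 1 lands with bottom-row=0; cleared 0 line(s) (total 0); column heights now [0 1 2 2 0 0], max=2
Drop 2: I rot0 at col 1 lands with bottom-row=2; cleared 0 line(s) (total 0); column heights now [0 3 3 3 3 0], max=3
Drop 3: J rot0 at col 2 lands with bottom-row=3; cleared 0 line(s) (total 0); column heights now [0 3 5 4 4 0], max=5
Drop 4: O rot3 at col 2 lands with bottom-row=5; cleared 0 line(s) (total 0); column heights now [0 3 7 7 4 0], max=7
Drop 5: S rot2 at col 1 lands with bottom-row=7; cleared 0 line(s) (total 0); column heights now [0 8 9 9 4 0], max=9
Drop 6: O rot3 at col 1 lands with bottom-row=9; cleared 0 line(s) (total 0); column heights now [0 11 11 9 4 0], max=11

Answer: 0 11 11 9 4 0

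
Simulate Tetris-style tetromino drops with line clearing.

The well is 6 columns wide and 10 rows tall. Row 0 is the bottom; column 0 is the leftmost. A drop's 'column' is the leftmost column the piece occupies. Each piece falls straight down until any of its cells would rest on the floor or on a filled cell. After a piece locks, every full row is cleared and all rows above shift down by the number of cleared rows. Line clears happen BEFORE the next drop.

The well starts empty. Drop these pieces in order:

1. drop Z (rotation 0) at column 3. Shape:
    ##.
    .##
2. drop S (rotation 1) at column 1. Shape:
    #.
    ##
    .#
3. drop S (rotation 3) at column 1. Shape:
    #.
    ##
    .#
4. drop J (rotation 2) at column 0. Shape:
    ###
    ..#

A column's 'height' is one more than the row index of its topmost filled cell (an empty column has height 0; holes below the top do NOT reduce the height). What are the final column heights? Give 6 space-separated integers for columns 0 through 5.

Answer: 6 6 6 2 2 1

Derivation:
Drop 1: Z rot0 at col 3 lands with bottom-row=0; cleared 0 line(s) (total 0); column heights now [0 0 0 2 2 1], max=2
Drop 2: S rot1 at col 1 lands with bottom-row=0; cleared 0 line(s) (total 0); column heights now [0 3 2 2 2 1], max=3
Drop 3: S rot3 at col 1 lands with bottom-row=2; cleared 0 line(s) (total 0); column heights now [0 5 4 2 2 1], max=5
Drop 4: J rot2 at col 0 lands with bottom-row=4; cleared 0 line(s) (total 0); column heights now [6 6 6 2 2 1], max=6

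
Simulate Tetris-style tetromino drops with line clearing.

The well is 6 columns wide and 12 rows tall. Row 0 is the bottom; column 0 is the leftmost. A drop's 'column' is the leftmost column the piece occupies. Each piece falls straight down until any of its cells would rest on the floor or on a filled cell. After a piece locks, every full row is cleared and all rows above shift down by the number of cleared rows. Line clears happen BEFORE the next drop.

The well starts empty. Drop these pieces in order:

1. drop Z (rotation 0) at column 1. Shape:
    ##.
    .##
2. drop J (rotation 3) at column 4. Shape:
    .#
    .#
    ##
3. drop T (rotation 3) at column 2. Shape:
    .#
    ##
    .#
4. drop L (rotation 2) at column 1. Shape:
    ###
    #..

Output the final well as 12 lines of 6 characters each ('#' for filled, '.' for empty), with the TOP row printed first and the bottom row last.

Answer: ......
......
......
......
......
......
......
.###..
.#.#..
..##.#
.###.#
..####

Derivation:
Drop 1: Z rot0 at col 1 lands with bottom-row=0; cleared 0 line(s) (total 0); column heights now [0 2 2 1 0 0], max=2
Drop 2: J rot3 at col 4 lands with bottom-row=0; cleared 0 line(s) (total 0); column heights now [0 2 2 1 1 3], max=3
Drop 3: T rot3 at col 2 lands with bottom-row=1; cleared 0 line(s) (total 0); column heights now [0 2 3 4 1 3], max=4
Drop 4: L rot2 at col 1 lands with bottom-row=3; cleared 0 line(s) (total 0); column heights now [0 5 5 5 1 3], max=5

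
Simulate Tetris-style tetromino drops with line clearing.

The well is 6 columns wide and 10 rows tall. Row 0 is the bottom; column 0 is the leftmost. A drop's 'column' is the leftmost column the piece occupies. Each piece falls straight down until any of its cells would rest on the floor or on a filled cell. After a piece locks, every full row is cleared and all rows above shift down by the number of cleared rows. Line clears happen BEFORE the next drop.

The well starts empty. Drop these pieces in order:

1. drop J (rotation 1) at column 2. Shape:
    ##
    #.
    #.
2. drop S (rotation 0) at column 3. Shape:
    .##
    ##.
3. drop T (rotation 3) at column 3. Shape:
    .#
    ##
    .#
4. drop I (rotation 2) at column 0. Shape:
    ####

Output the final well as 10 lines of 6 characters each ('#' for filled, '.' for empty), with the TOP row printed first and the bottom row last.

Drop 1: J rot1 at col 2 lands with bottom-row=0; cleared 0 line(s) (total 0); column heights now [0 0 3 3 0 0], max=3
Drop 2: S rot0 at col 3 lands with bottom-row=3; cleared 0 line(s) (total 0); column heights now [0 0 3 4 5 5], max=5
Drop 3: T rot3 at col 3 lands with bottom-row=5; cleared 0 line(s) (total 0); column heights now [0 0 3 7 8 5], max=8
Drop 4: I rot2 at col 0 lands with bottom-row=7; cleared 0 line(s) (total 0); column heights now [8 8 8 8 8 5], max=8

Answer: ......
......
#####.
...##.
....#.
....##
...##.
..##..
..#...
..#...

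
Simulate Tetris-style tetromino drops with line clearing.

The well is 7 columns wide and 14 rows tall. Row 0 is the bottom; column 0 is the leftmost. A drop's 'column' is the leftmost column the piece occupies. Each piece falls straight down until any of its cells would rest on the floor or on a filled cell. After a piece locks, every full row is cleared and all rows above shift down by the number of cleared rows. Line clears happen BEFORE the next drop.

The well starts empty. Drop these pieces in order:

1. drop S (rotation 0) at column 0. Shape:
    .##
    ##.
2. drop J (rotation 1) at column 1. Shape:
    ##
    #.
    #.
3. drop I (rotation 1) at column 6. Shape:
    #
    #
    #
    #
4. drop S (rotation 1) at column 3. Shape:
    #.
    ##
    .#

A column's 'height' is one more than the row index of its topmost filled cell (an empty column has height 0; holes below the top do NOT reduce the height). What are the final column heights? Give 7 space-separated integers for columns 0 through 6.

Answer: 1 5 5 3 2 0 4

Derivation:
Drop 1: S rot0 at col 0 lands with bottom-row=0; cleared 0 line(s) (total 0); column heights now [1 2 2 0 0 0 0], max=2
Drop 2: J rot1 at col 1 lands with bottom-row=2; cleared 0 line(s) (total 0); column heights now [1 5 5 0 0 0 0], max=5
Drop 3: I rot1 at col 6 lands with bottom-row=0; cleared 0 line(s) (total 0); column heights now [1 5 5 0 0 0 4], max=5
Drop 4: S rot1 at col 3 lands with bottom-row=0; cleared 0 line(s) (total 0); column heights now [1 5 5 3 2 0 4], max=5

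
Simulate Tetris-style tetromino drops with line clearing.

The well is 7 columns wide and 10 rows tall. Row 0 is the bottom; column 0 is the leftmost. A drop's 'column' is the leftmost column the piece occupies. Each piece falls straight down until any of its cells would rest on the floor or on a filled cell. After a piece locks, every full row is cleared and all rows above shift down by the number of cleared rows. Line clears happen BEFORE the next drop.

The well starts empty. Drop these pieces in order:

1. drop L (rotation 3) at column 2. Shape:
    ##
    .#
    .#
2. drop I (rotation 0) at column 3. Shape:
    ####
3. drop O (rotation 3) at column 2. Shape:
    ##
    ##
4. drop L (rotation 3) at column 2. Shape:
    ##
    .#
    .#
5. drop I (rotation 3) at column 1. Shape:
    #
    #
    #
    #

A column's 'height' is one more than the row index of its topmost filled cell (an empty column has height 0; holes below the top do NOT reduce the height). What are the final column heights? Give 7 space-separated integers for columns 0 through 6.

Answer: 0 4 9 9 4 4 4

Derivation:
Drop 1: L rot3 at col 2 lands with bottom-row=0; cleared 0 line(s) (total 0); column heights now [0 0 3 3 0 0 0], max=3
Drop 2: I rot0 at col 3 lands with bottom-row=3; cleared 0 line(s) (total 0); column heights now [0 0 3 4 4 4 4], max=4
Drop 3: O rot3 at col 2 lands with bottom-row=4; cleared 0 line(s) (total 0); column heights now [0 0 6 6 4 4 4], max=6
Drop 4: L rot3 at col 2 lands with bottom-row=6; cleared 0 line(s) (total 0); column heights now [0 0 9 9 4 4 4], max=9
Drop 5: I rot3 at col 1 lands with bottom-row=0; cleared 0 line(s) (total 0); column heights now [0 4 9 9 4 4 4], max=9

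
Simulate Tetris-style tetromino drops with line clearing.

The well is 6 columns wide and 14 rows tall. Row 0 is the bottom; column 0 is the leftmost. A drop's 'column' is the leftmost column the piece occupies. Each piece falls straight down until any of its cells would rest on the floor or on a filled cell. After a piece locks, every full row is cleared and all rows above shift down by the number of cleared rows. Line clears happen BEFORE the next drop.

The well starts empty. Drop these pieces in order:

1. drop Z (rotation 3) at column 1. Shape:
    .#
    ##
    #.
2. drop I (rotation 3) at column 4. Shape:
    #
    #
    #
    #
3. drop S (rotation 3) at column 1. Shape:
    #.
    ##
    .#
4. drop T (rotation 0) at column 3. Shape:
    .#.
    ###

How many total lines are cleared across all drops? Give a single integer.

Answer: 0

Derivation:
Drop 1: Z rot3 at col 1 lands with bottom-row=0; cleared 0 line(s) (total 0); column heights now [0 2 3 0 0 0], max=3
Drop 2: I rot3 at col 4 lands with bottom-row=0; cleared 0 line(s) (total 0); column heights now [0 2 3 0 4 0], max=4
Drop 3: S rot3 at col 1 lands with bottom-row=3; cleared 0 line(s) (total 0); column heights now [0 6 5 0 4 0], max=6
Drop 4: T rot0 at col 3 lands with bottom-row=4; cleared 0 line(s) (total 0); column heights now [0 6 5 5 6 5], max=6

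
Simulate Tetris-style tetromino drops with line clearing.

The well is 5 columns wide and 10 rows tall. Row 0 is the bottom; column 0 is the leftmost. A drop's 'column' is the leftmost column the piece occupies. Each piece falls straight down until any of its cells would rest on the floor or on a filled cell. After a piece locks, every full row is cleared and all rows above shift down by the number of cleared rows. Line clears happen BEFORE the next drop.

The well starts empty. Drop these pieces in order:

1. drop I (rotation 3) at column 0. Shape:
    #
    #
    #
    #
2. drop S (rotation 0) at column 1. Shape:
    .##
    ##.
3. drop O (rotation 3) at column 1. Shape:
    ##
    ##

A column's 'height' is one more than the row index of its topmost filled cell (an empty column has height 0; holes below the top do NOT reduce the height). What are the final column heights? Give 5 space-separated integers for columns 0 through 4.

Answer: 4 4 4 2 0

Derivation:
Drop 1: I rot3 at col 0 lands with bottom-row=0; cleared 0 line(s) (total 0); column heights now [4 0 0 0 0], max=4
Drop 2: S rot0 at col 1 lands with bottom-row=0; cleared 0 line(s) (total 0); column heights now [4 1 2 2 0], max=4
Drop 3: O rot3 at col 1 lands with bottom-row=2; cleared 0 line(s) (total 0); column heights now [4 4 4 2 0], max=4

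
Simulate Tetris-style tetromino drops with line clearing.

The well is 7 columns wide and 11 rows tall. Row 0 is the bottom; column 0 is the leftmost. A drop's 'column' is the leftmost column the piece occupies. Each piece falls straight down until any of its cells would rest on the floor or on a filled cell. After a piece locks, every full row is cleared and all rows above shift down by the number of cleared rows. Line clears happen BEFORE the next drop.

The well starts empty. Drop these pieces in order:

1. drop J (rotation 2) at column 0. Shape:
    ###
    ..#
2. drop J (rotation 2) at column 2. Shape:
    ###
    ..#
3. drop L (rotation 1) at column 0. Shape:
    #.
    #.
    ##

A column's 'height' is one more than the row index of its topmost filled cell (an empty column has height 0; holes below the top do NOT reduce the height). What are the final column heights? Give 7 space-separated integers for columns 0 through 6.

Drop 1: J rot2 at col 0 lands with bottom-row=0; cleared 0 line(s) (total 0); column heights now [2 2 2 0 0 0 0], max=2
Drop 2: J rot2 at col 2 lands with bottom-row=1; cleared 0 line(s) (total 0); column heights now [2 2 3 3 3 0 0], max=3
Drop 3: L rot1 at col 0 lands with bottom-row=2; cleared 0 line(s) (total 0); column heights now [5 3 3 3 3 0 0], max=5

Answer: 5 3 3 3 3 0 0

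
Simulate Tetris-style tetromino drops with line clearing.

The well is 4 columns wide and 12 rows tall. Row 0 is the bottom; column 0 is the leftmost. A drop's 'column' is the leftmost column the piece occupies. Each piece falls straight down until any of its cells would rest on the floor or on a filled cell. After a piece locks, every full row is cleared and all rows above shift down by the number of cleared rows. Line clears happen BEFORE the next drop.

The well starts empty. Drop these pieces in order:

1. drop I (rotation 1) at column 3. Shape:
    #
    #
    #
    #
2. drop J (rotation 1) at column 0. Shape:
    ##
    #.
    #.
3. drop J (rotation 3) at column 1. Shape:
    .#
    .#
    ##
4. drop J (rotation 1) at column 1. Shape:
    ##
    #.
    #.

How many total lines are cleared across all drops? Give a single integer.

Answer: 0

Derivation:
Drop 1: I rot1 at col 3 lands with bottom-row=0; cleared 0 line(s) (total 0); column heights now [0 0 0 4], max=4
Drop 2: J rot1 at col 0 lands with bottom-row=0; cleared 0 line(s) (total 0); column heights now [3 3 0 4], max=4
Drop 3: J rot3 at col 1 lands with bottom-row=3; cleared 0 line(s) (total 0); column heights now [3 4 6 4], max=6
Drop 4: J rot1 at col 1 lands with bottom-row=4; cleared 0 line(s) (total 0); column heights now [3 7 7 4], max=7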